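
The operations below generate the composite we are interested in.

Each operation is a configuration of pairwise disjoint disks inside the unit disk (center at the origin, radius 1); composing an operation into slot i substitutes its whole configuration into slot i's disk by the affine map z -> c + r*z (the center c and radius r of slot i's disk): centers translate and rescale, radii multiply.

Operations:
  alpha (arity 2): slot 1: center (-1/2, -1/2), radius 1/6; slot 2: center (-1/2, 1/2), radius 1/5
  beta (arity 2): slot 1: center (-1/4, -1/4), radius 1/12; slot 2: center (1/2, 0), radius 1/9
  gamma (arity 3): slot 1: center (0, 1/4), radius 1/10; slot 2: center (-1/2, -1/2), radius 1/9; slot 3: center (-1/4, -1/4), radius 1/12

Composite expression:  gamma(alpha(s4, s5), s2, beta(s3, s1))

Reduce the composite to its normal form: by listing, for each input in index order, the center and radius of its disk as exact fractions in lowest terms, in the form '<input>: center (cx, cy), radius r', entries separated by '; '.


Nesting under gamma composes maps z -> c + r*z down each s-path.
input s4: composing its 2 substitution steps yields center (-1/20, 1/5), radius 1/60
input s5: composing its 2 substitution steps yields center (-1/20, 3/10), radius 1/50
input s2: composing its 1 substitution step yields center (-1/2, -1/2), radius 1/9
input s3: composing its 2 substitution steps yields center (-13/48, -13/48), radius 1/144
input s1: composing its 2 substitution steps yields center (-5/24, -1/4), radius 1/108

s1: center (-5/24, -1/4), radius 1/108; s2: center (-1/2, -1/2), radius 1/9; s3: center (-13/48, -13/48), radius 1/144; s4: center (-1/20, 1/5), radius 1/60; s5: center (-1/20, 3/10), radius 1/50


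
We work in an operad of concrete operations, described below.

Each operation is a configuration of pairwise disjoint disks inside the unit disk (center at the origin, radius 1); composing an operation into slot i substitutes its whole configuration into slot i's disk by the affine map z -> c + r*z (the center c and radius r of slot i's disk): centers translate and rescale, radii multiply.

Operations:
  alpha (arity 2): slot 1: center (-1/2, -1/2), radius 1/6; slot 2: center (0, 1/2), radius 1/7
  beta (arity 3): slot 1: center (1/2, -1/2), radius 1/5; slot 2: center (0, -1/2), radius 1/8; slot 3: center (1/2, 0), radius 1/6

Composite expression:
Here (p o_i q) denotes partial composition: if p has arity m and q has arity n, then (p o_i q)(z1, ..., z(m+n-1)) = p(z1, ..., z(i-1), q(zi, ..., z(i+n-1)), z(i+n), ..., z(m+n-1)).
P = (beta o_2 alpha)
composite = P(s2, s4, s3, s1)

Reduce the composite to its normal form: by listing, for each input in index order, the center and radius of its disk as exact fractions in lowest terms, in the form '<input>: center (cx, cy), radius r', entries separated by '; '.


s1: center (1/2, 0), radius 1/6; s2: center (1/2, -1/2), radius 1/5; s3: center (0, -7/16), radius 1/56; s4: center (-1/16, -9/16), radius 1/48


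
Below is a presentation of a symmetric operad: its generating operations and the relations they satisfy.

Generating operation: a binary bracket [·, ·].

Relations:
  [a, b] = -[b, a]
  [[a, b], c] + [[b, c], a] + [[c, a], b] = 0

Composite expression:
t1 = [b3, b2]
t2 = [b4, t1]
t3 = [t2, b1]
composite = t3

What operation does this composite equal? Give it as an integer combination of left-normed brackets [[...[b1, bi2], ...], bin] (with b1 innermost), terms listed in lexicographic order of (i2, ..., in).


In the tensor algebra, words opening b1 carry the b1-anchored form.
Composite bracket: [[b4, [b3, b2]], b1]
Applying ab - ba throughout gives 8 signed words (2^3 = 8).
Keep just the words that open with b1:
  b1b2b3b4 (sign -1) contributes -[[[b1, b2], b3], b4]
  b1b3b2b4 (sign +1) contributes +[[[b1, b3], b2], b4]
  b1b4b2b3 (sign +1) contributes +[[[b1, b4], b2], b3]
  b1b4b3b2 (sign -1) contributes -[[[b1, b4], b3], b2]

-[[[b1, b2], b3], b4] + [[[b1, b3], b2], b4] + [[[b1, b4], b2], b3] - [[[b1, b4], b3], b2]


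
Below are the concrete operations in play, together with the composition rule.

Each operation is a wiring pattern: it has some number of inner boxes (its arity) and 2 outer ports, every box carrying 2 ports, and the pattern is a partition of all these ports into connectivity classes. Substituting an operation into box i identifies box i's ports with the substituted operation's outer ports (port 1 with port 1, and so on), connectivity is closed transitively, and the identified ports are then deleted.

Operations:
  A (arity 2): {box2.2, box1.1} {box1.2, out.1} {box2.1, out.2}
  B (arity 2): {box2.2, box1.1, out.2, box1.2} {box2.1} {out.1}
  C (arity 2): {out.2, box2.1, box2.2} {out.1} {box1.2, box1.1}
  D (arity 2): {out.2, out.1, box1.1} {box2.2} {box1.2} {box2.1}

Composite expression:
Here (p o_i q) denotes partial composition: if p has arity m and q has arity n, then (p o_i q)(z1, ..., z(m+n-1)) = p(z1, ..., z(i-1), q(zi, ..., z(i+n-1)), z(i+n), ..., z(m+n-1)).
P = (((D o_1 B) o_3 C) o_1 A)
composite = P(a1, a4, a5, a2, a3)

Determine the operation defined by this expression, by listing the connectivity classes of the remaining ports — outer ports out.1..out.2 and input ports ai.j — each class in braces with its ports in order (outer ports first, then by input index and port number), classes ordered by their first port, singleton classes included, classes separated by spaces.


Connectivity passes through glued D-boundaries; trace each wire chain.
stage A: inputs (a1, a4), connectivity {out.1, a1.2} {out.2, a4.1} {a1.1, a4.2}, out.j its boundary
stage B: inputs (a1, a4, a5), connectivity {out.1} {out.2, a1.2, a4.1, a5.2} {a1.1, a4.2} {a5.1}, out.j its boundary
stage C: inputs (a2, a3), connectivity {out.1} {out.2, a3.1, a3.2} {a2.1, a2.2}, out.j its boundary
stage D: inputs (a1, a4, a5, a2, a3), connectivity {out.1, out.2} {a1.1, a4.2} {a1.2, a4.1, a5.2} {a2.1, a2.2} {a3.1, a3.2} {a5.1}, out.j its boundary

{out.1, out.2} {a1.1, a4.2} {a1.2, a4.1, a5.2} {a2.1, a2.2} {a3.1, a3.2} {a5.1}


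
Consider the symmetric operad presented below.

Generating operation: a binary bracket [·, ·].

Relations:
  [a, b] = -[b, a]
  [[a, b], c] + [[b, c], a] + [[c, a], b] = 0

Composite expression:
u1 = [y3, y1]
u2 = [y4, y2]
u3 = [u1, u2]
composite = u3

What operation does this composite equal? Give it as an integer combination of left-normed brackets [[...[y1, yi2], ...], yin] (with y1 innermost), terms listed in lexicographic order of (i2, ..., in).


[[[y1, y3], y2], y4] - [[[y1, y3], y4], y2]

In the tensor algebra, words opening y1 carry the y1-anchored form.
Composite bracket: [[y3, y1], [y4, y2]]
Full expansion: 8 signed words from ab - ba (2^3 = 8).
Only words starting with y1 matter:
  y1y3y2y4 (sign +1) contributes +[[[y1, y3], y2], y4]
  y1y3y4y2 (sign -1) contributes -[[[y1, y3], y4], y2]


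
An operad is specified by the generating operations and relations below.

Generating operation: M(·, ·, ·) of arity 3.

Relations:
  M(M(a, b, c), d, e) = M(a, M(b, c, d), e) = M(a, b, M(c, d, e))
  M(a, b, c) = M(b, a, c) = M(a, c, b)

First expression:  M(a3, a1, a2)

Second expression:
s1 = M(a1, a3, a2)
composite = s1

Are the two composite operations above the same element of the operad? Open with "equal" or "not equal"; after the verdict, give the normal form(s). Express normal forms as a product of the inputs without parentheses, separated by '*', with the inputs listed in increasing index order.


The first expression, normalized: a1 * a2 * a3
The second expression, normalized: a1 * a2 * a3
One common form — equal.

equal — both sides give a1 * a2 * a3


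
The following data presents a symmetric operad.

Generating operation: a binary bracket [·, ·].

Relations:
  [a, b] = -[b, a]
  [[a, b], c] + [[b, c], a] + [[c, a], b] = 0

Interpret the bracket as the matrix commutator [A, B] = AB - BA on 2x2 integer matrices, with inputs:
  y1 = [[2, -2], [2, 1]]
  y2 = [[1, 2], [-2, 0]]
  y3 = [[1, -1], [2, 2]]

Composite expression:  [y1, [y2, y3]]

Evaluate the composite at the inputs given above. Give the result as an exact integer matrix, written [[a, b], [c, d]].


[[-2, 9], [8, 2]]


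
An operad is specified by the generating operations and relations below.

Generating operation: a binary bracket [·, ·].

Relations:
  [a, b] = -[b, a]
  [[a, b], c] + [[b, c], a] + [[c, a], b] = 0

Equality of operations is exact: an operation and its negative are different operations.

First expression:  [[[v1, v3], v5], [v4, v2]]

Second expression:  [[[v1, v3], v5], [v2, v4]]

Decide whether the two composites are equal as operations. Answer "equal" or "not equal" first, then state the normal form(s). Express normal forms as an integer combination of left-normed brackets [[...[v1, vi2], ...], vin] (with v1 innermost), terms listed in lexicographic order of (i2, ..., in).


not equal — first -[[[[v1, v3], v5], v2], v4] + [[[[v1, v3], v5], v4], v2], second [[[[v1, v3], v5], v2], v4] - [[[[v1, v3], v5], v4], v2]


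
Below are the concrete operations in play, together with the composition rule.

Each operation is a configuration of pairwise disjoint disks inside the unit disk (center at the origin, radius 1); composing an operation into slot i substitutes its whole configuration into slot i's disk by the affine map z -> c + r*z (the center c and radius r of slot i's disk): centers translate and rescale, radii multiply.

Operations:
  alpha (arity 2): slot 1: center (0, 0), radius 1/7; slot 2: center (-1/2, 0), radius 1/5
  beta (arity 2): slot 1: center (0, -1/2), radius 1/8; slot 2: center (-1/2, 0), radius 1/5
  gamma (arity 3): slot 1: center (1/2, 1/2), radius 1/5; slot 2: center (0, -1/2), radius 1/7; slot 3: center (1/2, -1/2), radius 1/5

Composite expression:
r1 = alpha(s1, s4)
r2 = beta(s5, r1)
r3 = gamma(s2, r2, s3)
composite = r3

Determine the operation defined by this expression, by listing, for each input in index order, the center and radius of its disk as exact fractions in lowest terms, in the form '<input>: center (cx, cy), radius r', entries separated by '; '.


s1: center (-1/14, -1/2), radius 1/245; s2: center (1/2, 1/2), radius 1/5; s3: center (1/2, -1/2), radius 1/5; s4: center (-3/35, -1/2), radius 1/175; s5: center (0, -4/7), radius 1/56

Follow each s-input down from gamma: c' goes to c + r*c', radius to r*r'.
s2 passes through 1 substitution, ending at center (1/2, 1/2), radius 1/5
s5 passes through 2 substitutions, ending at center (0, -4/7), radius 1/56
s1 passes through 3 substitutions, ending at center (-1/14, -1/2), radius 1/245
s4 passes through 3 substitutions, ending at center (-3/35, -1/2), radius 1/175
s3 passes through 1 substitution, ending at center (1/2, -1/2), radius 1/5


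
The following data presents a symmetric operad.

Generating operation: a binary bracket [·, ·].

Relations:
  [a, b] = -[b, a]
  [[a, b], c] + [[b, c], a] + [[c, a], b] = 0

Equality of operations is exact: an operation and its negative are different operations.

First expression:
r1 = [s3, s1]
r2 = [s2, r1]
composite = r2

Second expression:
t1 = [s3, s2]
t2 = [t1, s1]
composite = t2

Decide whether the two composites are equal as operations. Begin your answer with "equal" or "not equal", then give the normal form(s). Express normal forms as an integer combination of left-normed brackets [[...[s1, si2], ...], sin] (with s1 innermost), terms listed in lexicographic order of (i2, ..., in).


not equal: they reduce to [[s1, s3], s2] and [[s1, s2], s3] - [[s1, s3], s2]

In normal form, the first expression is [[s1, s3], s2]
In normal form, the second expression is [[s1, s2], s3] - [[s1, s3], s2]
The forms do not match — not equal.


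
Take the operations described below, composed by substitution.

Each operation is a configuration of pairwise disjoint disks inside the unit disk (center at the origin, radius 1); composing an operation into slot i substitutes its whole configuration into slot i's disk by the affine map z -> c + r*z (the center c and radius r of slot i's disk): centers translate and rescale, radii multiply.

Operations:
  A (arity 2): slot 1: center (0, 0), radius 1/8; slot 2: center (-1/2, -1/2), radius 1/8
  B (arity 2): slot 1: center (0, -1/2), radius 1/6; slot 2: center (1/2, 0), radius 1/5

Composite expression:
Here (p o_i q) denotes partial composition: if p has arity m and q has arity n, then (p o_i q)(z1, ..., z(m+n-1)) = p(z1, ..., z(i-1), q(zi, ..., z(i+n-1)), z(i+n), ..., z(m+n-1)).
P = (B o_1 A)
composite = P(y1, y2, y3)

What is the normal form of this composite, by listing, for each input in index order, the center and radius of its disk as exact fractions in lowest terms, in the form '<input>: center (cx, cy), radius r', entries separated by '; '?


Affine substitution under B: radii multiply and y-centers shift.
tracing y1 down its 2-map path: center (0, -1/2), radius 1/48
tracing y2 down its 2-map path: center (-1/12, -7/12), radius 1/48
tracing y3 down its 1-map path: center (1/2, 0), radius 1/5

y1: center (0, -1/2), radius 1/48; y2: center (-1/12, -7/12), radius 1/48; y3: center (1/2, 0), radius 1/5


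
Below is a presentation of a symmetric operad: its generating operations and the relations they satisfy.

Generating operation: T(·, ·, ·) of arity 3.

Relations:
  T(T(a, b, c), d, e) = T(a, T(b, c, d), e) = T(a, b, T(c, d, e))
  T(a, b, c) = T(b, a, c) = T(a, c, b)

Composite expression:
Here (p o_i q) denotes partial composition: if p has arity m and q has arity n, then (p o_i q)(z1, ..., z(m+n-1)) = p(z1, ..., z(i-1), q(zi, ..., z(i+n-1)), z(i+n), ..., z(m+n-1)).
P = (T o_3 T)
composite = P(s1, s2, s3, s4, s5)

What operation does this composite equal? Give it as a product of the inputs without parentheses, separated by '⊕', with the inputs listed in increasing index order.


Both nesting and order wash out for T; what remains is which s's occur.
T(s3, s4, s5) unparenthesizes to s3 ⊕ s4 ⊕ s5
T(s1, s2, T(s3, s4, s5)) unparenthesizes to s1 ⊕ s2 ⊕ s3 ⊕ s4 ⊕ s5
rearranged into index order: s1 ⊕ s2 ⊕ s3 ⊕ s4 ⊕ s5

s1 ⊕ s2 ⊕ s3 ⊕ s4 ⊕ s5


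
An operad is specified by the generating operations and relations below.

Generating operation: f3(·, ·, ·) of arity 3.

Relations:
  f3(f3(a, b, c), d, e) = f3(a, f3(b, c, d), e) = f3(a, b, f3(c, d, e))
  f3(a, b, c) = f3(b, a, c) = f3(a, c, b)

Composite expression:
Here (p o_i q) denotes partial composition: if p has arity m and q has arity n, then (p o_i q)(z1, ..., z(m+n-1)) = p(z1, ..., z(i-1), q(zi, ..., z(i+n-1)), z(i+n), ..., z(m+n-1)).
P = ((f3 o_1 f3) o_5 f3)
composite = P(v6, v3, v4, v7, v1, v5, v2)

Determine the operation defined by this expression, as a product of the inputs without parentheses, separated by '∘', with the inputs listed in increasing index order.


Shape and order are irrelevant to f3; the v-input set decides.
f3(v6, v3, v4) linearizes to v6 ∘ v3 ∘ v4
f3(v1, v5, v2) linearizes to v1 ∘ v5 ∘ v2
f3(f3(v6, v3, v4), v7, f3(v1, v5, v2)) linearizes to v6 ∘ v3 ∘ v4 ∘ v7 ∘ v1 ∘ v5 ∘ v2
reordering the factors by index: v1 ∘ v2 ∘ v3 ∘ v4 ∘ v5 ∘ v6 ∘ v7

v1 ∘ v2 ∘ v3 ∘ v4 ∘ v5 ∘ v6 ∘ v7


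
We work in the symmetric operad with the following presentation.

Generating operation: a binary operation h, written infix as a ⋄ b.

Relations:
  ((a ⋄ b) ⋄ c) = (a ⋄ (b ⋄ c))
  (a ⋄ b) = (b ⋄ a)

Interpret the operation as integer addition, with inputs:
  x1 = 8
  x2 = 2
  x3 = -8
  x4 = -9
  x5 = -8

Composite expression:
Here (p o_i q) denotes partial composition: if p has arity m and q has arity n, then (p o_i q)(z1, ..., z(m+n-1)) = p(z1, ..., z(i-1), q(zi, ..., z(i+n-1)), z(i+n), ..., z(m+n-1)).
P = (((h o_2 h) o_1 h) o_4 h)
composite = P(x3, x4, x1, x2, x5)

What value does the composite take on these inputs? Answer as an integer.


-15

(x3 ⋄ x4) = -17
(x2 ⋄ x5) = -6
(x1 ⋄ (x2 ⋄ x5)) = 2
((x3 ⋄ x4) ⋄ (x1 ⋄ (x2 ⋄ x5))) = -15


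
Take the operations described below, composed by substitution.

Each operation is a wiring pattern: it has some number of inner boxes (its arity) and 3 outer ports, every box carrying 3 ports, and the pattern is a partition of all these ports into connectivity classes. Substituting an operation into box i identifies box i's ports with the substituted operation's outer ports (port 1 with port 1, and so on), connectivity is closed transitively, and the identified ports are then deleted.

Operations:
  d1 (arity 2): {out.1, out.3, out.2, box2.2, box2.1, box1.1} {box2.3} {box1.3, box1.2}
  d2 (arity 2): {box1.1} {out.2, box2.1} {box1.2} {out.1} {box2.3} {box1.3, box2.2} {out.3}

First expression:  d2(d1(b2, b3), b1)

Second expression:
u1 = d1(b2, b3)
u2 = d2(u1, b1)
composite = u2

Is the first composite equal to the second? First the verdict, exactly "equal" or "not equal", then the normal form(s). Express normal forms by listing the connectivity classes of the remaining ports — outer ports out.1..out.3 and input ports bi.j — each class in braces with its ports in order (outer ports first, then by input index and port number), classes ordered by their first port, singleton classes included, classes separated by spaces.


equal: each reduces to {out.1} {out.2, b1.1} {out.3} {b1.2, b2.1, b3.1, b3.2} {b1.3} {b2.2, b2.3} {b3.3}

The first expression, normalized: {out.1} {out.2, b1.1} {out.3} {b1.2, b2.1, b3.1, b3.2} {b1.3} {b2.2, b2.3} {b3.3}
The second expression, normalized: {out.1} {out.2, b1.1} {out.3} {b1.2, b2.1, b3.1, b3.2} {b1.3} {b2.2, b2.3} {b3.3}
The forms coincide; equal.


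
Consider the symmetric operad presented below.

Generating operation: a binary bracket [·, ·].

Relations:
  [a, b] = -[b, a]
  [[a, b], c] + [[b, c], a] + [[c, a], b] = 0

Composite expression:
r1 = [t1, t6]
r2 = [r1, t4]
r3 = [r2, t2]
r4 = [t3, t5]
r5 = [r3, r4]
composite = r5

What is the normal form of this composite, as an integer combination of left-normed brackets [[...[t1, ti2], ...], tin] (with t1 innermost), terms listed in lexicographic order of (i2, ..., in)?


[[[[[t1, t6], t4], t2], t3], t5] - [[[[[t1, t6], t4], t2], t5], t3]

Left-normed coefficients sit on the t1-initial expansion words.
Composite bracket: [[[[t1, t6], t4], t2], [t3, t5]]
Each bracket splits as ab - ba, giving 32 signed words (2^5 = 32).
Keep just the words that open with t1:
  t1t6t4t2t3t5 (sign +1) contributes +[[[[[t1, t6], t4], t2], t3], t5]
  t1t6t4t2t5t3 (sign -1) contributes -[[[[[t1, t6], t4], t2], t5], t3]


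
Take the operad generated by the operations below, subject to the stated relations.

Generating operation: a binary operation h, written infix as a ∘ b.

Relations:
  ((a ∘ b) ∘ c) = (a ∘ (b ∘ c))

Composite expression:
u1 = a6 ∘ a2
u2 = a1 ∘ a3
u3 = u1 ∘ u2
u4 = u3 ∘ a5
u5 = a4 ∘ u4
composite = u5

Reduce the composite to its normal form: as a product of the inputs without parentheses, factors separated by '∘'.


a4 ∘ a6 ∘ a2 ∘ a1 ∘ a3 ∘ a5

All parenthesizations of h agree; list the a-inputs left to right.
(a6 ∘ a2) flattens to a6 ∘ a2
(a1 ∘ a3) flattens to a1 ∘ a3
((a6 ∘ a2) ∘ (a1 ∘ a3)) flattens to a6 ∘ a2 ∘ a1 ∘ a3
(((a6 ∘ a2) ∘ (a1 ∘ a3)) ∘ a5) flattens to a6 ∘ a2 ∘ a1 ∘ a3 ∘ a5
(a4 ∘ (((a6 ∘ a2) ∘ (a1 ∘ a3)) ∘ a5)) flattens to a4 ∘ a6 ∘ a2 ∘ a1 ∘ a3 ∘ a5


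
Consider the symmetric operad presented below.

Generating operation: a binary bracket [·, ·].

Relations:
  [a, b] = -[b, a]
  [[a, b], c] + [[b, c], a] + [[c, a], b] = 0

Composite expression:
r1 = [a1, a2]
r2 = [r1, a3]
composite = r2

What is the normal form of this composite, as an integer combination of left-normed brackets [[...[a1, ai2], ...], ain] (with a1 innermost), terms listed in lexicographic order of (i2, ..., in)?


[[a1, a2], a3]


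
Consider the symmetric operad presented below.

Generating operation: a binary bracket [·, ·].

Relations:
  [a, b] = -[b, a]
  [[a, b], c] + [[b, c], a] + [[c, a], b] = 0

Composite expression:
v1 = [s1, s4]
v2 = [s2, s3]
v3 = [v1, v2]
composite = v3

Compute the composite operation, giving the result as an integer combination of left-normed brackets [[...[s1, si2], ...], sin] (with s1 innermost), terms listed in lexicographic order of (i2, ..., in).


[[[s1, s4], s2], s3] - [[[s1, s4], s3], s2]

A multilinear Lie element is pinned by s1-initial words (s1 innermost).
Composite bracket: [[s1, s4], [s2, s3]]
Each bracket splits as ab - ba, giving 8 signed words (2^3 = 8).
Keep just the words that open with s1:
  s1s4s2s3 (sign +1) contributes +[[[s1, s4], s2], s3]
  s1s4s3s2 (sign -1) contributes -[[[s1, s4], s3], s2]


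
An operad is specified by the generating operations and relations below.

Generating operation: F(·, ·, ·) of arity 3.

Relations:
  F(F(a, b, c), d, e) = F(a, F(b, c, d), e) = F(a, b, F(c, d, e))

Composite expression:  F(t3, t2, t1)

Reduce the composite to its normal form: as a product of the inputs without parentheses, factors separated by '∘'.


t3 ∘ t2 ∘ t1

Associativity of F dissolves the nesting; only the t-input order survives.
F(t3, t2, t1) flattens to t3 ∘ t2 ∘ t1


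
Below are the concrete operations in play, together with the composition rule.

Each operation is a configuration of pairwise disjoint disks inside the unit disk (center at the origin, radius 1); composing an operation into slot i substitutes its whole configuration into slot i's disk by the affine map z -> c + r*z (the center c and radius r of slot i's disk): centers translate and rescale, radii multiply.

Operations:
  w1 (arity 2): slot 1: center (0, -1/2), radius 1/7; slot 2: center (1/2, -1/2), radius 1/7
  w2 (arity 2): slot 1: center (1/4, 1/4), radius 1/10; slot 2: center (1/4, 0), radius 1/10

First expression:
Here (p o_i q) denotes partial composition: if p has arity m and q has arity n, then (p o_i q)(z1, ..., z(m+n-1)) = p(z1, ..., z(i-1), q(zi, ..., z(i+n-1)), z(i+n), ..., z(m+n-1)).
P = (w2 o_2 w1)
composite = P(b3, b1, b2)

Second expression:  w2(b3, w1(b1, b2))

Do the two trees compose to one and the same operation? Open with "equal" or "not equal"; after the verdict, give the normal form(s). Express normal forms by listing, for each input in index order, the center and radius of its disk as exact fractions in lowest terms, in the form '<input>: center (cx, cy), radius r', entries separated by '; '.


Reducing the first expression gives b1: center (1/4, -1/20), radius 1/70; b2: center (3/10, -1/20), radius 1/70; b3: center (1/4, 1/4), radius 1/10
Reducing the second expression gives b1: center (1/4, -1/20), radius 1/70; b2: center (3/10, -1/20), radius 1/70; b3: center (1/4, 1/4), radius 1/10
Same normal form: equal.

equal — both sides give b1: center (1/4, -1/20), radius 1/70; b2: center (3/10, -1/20), radius 1/70; b3: center (1/4, 1/4), radius 1/10


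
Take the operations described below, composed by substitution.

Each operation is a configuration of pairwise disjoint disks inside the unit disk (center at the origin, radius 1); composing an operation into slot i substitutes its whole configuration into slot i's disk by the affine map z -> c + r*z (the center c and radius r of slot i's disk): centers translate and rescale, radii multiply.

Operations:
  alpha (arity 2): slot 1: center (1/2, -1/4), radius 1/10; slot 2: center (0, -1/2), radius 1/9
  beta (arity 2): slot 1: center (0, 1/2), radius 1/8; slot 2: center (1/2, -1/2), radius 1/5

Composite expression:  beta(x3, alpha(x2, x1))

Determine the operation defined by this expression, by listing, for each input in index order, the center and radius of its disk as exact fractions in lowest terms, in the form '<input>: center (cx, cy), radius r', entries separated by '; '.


x1: center (1/2, -3/5), radius 1/45; x2: center (3/5, -11/20), radius 1/50; x3: center (0, 1/2), radius 1/8


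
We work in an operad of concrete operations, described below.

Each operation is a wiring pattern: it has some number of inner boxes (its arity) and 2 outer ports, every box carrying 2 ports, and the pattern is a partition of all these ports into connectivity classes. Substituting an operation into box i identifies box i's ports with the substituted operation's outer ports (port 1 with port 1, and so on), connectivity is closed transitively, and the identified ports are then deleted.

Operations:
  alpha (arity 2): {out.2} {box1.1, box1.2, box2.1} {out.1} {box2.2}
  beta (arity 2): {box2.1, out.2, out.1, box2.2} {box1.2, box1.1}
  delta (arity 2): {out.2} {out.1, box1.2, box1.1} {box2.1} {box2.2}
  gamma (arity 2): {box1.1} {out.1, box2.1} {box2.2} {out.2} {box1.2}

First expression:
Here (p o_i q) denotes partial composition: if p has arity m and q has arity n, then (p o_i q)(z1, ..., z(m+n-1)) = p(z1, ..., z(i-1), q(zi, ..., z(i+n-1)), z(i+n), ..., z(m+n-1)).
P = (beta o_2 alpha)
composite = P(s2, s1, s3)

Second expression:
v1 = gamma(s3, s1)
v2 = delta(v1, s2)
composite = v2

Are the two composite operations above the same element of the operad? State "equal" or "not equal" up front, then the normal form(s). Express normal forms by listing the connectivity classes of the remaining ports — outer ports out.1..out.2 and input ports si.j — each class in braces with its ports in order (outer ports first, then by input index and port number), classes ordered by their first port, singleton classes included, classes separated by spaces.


not equal — first {out.1, out.2} {s1.1, s1.2, s3.1} {s2.1, s2.2} {s3.2}, second {out.1, s1.1} {out.2} {s1.2} {s2.1} {s2.2} {s3.1} {s3.2}

The first expression reduces to {out.1, out.2} {s1.1, s1.2, s3.1} {s2.1, s2.2} {s3.2}
The second expression reduces to {out.1, s1.1} {out.2} {s1.2} {s2.1} {s2.2} {s3.1} {s3.2}
The normal forms differ: not equal.


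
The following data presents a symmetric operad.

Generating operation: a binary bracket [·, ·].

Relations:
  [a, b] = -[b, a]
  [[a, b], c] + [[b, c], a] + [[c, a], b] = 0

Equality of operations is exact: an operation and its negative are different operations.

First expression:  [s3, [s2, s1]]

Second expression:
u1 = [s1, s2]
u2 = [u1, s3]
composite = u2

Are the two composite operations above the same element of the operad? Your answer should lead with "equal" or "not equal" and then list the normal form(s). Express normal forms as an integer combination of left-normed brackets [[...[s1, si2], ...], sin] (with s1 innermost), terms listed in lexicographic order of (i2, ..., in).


equal; the common form is [[s1, s2], s3]

Reducing the first expression gives [[s1, s2], s3]
Reducing the second expression gives [[s1, s2], s3]
One common form — equal.


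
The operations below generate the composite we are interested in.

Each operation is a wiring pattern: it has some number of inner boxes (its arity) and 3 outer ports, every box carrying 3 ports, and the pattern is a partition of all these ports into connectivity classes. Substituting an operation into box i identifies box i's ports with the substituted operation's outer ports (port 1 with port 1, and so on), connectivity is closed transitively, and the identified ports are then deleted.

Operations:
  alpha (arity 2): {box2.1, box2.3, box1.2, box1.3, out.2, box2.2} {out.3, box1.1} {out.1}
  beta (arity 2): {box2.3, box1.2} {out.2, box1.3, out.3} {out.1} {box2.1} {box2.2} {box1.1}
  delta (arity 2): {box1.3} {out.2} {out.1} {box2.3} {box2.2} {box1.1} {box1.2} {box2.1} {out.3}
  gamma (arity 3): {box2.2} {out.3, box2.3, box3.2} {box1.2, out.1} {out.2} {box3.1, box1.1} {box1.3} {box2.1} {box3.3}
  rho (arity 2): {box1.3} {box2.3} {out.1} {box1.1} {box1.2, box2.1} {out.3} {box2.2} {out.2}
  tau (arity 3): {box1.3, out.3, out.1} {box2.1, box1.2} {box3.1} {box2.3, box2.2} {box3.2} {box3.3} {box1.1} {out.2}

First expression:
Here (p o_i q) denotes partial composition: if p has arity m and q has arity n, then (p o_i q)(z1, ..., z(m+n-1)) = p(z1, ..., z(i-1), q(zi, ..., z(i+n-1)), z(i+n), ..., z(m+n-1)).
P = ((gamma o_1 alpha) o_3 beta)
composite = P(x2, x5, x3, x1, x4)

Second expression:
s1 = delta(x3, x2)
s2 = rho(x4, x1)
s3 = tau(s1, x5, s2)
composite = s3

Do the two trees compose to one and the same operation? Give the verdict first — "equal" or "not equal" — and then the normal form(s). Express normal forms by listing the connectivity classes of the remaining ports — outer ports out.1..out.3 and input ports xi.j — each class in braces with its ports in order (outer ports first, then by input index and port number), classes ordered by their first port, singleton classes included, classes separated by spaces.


The first composite normalizes to {out.1, x2.2, x2.3, x5.1, x5.2, x5.3} {out.2} {out.3, x3.3, x4.2} {x1.1} {x1.2} {x1.3, x3.2} {x2.1} {x3.1} {x4.1} {x4.3}
The second composite normalizes to {out.1, out.3} {out.2} {x1.1, x4.2} {x1.2} {x1.3} {x2.1} {x2.2} {x2.3} {x3.1} {x3.2} {x3.3} {x4.1} {x4.3} {x5.1} {x5.2, x5.3}
They disagree, so not equal.

not equal: they reduce to {out.1, x2.2, x2.3, x5.1, x5.2, x5.3} {out.2} {out.3, x3.3, x4.2} {x1.1} {x1.2} {x1.3, x3.2} {x2.1} {x3.1} {x4.1} {x4.3} and {out.1, out.3} {out.2} {x1.1, x4.2} {x1.2} {x1.3} {x2.1} {x2.2} {x2.3} {x3.1} {x3.2} {x3.3} {x4.1} {x4.3} {x5.1} {x5.2, x5.3}


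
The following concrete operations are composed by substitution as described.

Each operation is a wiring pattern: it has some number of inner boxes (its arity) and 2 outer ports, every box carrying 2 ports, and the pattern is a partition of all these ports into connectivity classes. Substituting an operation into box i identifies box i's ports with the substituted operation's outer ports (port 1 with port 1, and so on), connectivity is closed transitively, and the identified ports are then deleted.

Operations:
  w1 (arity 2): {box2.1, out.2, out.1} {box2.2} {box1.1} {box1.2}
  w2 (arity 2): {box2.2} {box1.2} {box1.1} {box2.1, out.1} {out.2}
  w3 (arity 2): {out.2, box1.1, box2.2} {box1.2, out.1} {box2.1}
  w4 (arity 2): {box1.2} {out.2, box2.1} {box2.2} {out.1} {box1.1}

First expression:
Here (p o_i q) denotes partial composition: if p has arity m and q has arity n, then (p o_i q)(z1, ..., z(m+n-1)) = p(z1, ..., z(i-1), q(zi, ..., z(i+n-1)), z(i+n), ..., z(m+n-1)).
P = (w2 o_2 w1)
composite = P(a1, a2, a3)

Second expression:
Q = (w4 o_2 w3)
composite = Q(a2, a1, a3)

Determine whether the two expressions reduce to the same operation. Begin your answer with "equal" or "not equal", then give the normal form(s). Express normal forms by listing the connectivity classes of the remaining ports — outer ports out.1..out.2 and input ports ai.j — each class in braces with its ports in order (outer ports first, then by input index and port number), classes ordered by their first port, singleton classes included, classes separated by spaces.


In normal form, the first expression is {out.1, a3.1} {out.2} {a1.1} {a1.2} {a2.1} {a2.2} {a3.2}
In normal form, the second expression is {out.1} {out.2, a1.2} {a1.1, a3.2} {a2.1} {a2.2} {a3.1}
Different reductions; not equal.

not equal: they reduce to {out.1, a3.1} {out.2} {a1.1} {a1.2} {a2.1} {a2.2} {a3.2} and {out.1} {out.2, a1.2} {a1.1, a3.2} {a2.1} {a2.2} {a3.1}


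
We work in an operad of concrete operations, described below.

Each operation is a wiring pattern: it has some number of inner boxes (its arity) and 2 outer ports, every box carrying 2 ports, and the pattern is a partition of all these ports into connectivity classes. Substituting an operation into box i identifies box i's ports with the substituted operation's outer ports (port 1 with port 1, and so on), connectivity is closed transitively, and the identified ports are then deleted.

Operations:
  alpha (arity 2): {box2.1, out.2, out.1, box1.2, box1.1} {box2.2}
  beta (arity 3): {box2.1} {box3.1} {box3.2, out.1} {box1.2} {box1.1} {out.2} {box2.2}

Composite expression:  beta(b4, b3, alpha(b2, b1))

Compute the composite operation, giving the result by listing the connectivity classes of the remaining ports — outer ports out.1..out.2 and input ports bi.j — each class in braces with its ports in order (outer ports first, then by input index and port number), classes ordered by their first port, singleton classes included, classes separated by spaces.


{out.1, b1.1, b2.1, b2.2} {out.2} {b1.2} {b3.1} {b3.2} {b4.1} {b4.2}


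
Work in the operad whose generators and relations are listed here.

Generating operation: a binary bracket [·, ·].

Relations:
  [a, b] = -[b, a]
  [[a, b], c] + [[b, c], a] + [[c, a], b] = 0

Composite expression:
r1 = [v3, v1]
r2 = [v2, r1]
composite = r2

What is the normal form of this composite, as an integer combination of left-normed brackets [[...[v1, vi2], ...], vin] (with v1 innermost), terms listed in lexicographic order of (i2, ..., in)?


Left-normed coefficients sit on the v1-initial expansion words.
Composite bracket: [v2, [v3, v1]]
Expanding via [a, b] = ab - ba: 4 signed words (2^2 = 4).
Collect the words opening with v1:
  sign of v1v3v2 is +1, so it contributes +[[v1, v3], v2]

[[v1, v3], v2]


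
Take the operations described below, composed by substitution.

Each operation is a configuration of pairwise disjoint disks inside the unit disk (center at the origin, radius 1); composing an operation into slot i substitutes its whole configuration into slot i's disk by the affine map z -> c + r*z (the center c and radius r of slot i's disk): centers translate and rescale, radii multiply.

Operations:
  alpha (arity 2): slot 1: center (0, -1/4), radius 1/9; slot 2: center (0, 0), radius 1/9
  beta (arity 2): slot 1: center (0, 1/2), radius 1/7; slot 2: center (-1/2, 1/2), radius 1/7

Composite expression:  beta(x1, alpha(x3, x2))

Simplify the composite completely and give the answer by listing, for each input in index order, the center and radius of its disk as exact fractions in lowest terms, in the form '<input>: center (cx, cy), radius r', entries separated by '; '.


x1: center (0, 1/2), radius 1/7; x2: center (-1/2, 1/2), radius 1/63; x3: center (-1/2, 13/28), radius 1/63

Affine substitution under beta: radii multiply and x-centers shift.
x1 passes through 1 substitution, ending at center (0, 1/2), radius 1/7
x3 passes through 2 substitutions, ending at center (-1/2, 13/28), radius 1/63
x2 passes through 2 substitutions, ending at center (-1/2, 1/2), radius 1/63


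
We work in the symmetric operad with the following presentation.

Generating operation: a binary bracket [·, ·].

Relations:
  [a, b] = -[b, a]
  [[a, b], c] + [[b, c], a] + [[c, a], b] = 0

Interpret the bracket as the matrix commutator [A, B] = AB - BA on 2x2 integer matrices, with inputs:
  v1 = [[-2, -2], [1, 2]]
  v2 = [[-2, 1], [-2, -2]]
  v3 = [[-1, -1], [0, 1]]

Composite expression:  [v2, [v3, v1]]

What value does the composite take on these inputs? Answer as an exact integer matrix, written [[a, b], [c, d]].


[[2, 2], [4, -2]]

[v3, v1] = [[-1, 0], [2, 1]]
[v2, [v3, v1]] = [[2, 2], [4, -2]]


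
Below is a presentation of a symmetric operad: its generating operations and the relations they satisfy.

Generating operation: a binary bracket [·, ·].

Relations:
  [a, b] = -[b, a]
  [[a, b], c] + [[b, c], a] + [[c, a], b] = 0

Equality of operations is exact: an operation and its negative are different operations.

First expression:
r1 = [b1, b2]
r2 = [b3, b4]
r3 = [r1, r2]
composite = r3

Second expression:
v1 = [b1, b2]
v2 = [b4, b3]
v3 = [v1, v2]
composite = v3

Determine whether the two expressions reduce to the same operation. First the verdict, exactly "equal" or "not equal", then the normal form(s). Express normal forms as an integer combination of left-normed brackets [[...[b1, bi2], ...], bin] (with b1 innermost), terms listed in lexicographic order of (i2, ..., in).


not equal; the first gives [[[b1, b2], b3], b4] - [[[b1, b2], b4], b3] and the second -[[[b1, b2], b3], b4] + [[[b1, b2], b4], b3]


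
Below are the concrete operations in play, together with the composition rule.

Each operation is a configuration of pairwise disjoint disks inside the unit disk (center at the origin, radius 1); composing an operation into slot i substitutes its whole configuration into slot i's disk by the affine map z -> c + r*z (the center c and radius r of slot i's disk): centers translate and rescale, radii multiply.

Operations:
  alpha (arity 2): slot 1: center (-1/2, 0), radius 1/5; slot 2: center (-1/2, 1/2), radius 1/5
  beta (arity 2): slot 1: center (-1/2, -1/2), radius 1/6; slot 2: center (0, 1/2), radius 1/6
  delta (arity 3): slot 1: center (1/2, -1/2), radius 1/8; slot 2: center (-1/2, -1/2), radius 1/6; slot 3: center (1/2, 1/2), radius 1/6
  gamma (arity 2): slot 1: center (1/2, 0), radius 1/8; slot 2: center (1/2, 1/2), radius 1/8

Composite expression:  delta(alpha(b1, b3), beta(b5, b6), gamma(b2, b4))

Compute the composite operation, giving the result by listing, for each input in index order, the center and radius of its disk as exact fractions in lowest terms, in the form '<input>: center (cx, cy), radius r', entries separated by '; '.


Affine substitution under delta: radii multiply and b-centers shift.
input b1: composing its 2 substitution steps yields center (7/16, -1/2), radius 1/40
input b3: composing its 2 substitution steps yields center (7/16, -7/16), radius 1/40
input b5: composing its 2 substitution steps yields center (-7/12, -7/12), radius 1/36
input b6: composing its 2 substitution steps yields center (-1/2, -5/12), radius 1/36
input b2: composing its 2 substitution steps yields center (7/12, 1/2), radius 1/48
input b4: composing its 2 substitution steps yields center (7/12, 7/12), radius 1/48

b1: center (7/16, -1/2), radius 1/40; b2: center (7/12, 1/2), radius 1/48; b3: center (7/16, -7/16), radius 1/40; b4: center (7/12, 7/12), radius 1/48; b5: center (-7/12, -7/12), radius 1/36; b6: center (-1/2, -5/12), radius 1/36


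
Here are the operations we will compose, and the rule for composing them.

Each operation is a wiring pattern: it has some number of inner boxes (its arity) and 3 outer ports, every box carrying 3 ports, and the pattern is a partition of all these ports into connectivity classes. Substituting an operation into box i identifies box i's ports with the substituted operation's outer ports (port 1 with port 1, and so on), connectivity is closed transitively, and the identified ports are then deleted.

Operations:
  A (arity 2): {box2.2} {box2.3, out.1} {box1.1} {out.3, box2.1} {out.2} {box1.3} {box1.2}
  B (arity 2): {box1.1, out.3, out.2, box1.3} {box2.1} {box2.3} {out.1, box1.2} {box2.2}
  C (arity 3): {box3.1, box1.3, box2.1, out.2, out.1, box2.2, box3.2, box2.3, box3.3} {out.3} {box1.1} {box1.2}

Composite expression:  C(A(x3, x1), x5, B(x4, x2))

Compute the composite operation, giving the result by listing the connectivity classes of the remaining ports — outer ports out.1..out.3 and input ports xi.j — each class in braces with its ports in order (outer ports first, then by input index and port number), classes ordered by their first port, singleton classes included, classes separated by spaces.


{out.1, out.2, x1.1, x4.1, x4.2, x4.3, x5.1, x5.2, x5.3} {out.3} {x1.2} {x1.3} {x2.1} {x2.2} {x2.3} {x3.1} {x3.2} {x3.3}


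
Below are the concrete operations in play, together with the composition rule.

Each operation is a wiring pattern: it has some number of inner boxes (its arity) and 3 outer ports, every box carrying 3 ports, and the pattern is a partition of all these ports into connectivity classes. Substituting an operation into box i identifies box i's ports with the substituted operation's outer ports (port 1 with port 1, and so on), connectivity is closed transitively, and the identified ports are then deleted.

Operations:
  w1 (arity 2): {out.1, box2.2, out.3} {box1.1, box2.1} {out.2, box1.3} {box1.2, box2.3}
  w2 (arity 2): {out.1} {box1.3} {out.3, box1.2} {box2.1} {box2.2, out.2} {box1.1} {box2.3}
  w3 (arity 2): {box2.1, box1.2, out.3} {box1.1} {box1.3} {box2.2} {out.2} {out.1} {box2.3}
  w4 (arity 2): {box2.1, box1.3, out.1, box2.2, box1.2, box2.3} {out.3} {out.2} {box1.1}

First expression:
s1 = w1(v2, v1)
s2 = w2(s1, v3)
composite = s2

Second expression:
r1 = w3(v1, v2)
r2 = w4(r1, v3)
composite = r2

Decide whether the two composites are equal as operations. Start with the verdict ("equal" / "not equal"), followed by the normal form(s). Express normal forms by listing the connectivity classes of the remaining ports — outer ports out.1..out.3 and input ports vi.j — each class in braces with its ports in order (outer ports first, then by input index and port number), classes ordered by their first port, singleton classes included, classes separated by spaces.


not equal: they reduce to {out.1} {out.2, v3.2} {out.3, v2.3} {v1.1, v2.1} {v1.2} {v1.3, v2.2} {v3.1} {v3.3} and {out.1, v1.2, v2.1, v3.1, v3.2, v3.3} {out.2} {out.3} {v1.1} {v1.3} {v2.2} {v2.3}
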